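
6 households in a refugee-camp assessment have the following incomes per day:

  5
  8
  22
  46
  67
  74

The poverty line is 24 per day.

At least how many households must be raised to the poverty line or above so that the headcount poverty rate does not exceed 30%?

2

3 of the 6 households are poor, so H = 3/6 = 0.500.
A headcount ratio of at most 30% allows at most ⌊0.30 × 6⌋ = 1 poor households.
So at least 3 − 1 = 2 must be lifted.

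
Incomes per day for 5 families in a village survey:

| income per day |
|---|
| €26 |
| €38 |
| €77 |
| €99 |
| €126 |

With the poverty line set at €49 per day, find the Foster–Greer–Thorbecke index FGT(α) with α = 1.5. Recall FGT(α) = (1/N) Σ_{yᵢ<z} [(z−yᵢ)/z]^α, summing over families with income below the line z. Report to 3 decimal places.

0.086

Below the line: €26, €38 (q = 2 of N = 5).
Normalized shortfalls: (49−26)/49 = 0.4694; (49−38)/49 = 0.2245.
Raised to α = 1.5: 0.32159; 0.10636.
Sum = 0.427950; FGT(1.5) = 0.427950 / 5 = 0.086.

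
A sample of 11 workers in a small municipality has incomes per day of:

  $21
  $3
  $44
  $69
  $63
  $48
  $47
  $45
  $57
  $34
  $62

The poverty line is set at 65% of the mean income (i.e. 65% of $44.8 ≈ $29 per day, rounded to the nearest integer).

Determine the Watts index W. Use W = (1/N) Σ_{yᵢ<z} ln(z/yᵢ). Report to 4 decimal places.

Poor units: $3, $21 (q = 2 of N = 11).
Log gaps: ln(29/3) = 2.2687; ln(29/21) = 0.3228.
W = 2.591457 / 11 = 0.2356.

0.2356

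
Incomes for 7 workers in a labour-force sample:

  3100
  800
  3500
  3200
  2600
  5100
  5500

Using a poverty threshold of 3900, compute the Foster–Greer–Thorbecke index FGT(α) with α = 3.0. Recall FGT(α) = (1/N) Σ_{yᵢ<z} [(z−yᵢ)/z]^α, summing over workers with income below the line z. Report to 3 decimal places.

0.079

Incomes under z: 800, 2600, 3100, 3200, 3500 (q = 5 of N = 7).
Relative gaps: (3900−800)/3900 = 0.7949; (3900−2600)/3900 = 0.3333; (3900−3100)/3900 = 0.2051; (3900−3200)/3900 = 0.1795; (3900−3500)/3900 = 0.1026.
Raised to α = 3.0: 0.50222; 0.03704; 0.00863; 0.00578; 0.00108.
Sum = 0.554746; FGT(3.0) = 0.554746 / 7 = 0.079.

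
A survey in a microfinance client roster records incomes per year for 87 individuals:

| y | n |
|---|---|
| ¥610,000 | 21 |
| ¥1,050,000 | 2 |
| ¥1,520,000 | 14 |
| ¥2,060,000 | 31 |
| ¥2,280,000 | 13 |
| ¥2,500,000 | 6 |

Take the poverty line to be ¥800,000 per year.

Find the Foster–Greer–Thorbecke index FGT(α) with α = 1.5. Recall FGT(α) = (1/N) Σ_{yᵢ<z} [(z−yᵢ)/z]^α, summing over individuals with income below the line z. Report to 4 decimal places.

0.0279

Below the line: 21×¥610,000 (q = 21 of N = 87).
Shortfall ratios: (800000−610000)/800000 = 0.2375 (×21).
Raised to α = 1.5: 0.11574 (×21).
Sum = 2.430607; FGT(1.5) = 2.430607 / 87 = 0.0279.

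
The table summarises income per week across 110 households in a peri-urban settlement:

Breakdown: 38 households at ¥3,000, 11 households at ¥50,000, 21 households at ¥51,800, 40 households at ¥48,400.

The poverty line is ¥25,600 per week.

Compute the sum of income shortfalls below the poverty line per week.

Incomes under z: 38×¥3,000 (q = 38 of N = 110).
Individual gaps: 38×(25600−3000) = 858800.
Aggregate gap = ¥858,800.

¥858,800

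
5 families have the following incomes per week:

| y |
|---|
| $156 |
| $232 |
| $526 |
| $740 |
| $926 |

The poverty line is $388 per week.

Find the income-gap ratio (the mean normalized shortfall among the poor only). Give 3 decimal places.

0.500

Below the line: $156, $232 (q = 2 of N = 5).
Relative gaps: 0.5979, 0.4021; sum = 1.000000.
I averages over the q = 2 poor units only: 1.000000 / 2 = 0.500.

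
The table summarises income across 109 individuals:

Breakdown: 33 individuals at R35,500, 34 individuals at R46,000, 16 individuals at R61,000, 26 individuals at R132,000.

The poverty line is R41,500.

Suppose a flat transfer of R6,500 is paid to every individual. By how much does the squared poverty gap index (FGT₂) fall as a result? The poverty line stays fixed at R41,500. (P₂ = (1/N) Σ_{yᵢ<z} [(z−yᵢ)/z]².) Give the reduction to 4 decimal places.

0.0063

Before: below the line — 33×R35,500; squared poverty gap index (FGT₂) = 0.006328.
After the R6,500 transfer: below the line — none; squared poverty gap index (FGT₂) = 0.000000.
Reduction = 0.006328 − 0.000000 = 0.0063.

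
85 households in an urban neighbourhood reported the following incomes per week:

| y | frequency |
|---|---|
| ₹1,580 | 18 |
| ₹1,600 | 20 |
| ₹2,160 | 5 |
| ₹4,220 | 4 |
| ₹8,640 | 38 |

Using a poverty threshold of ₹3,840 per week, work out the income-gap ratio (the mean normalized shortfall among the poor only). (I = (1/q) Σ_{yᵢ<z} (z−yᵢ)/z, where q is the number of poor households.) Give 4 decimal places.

Below the line: 18×₹1,580, 20×₹1,600, 5×₹2,160 (q = 43 of N = 85).
Shortfall ratios (z−y)/z: 0.5885 (×18), 0.5833 (×20), 0.4375 (×5); sum = 24.447917.
The income-gap ratio divides by q (the poor only): 24.447917 / 43 = 0.5686.

0.5686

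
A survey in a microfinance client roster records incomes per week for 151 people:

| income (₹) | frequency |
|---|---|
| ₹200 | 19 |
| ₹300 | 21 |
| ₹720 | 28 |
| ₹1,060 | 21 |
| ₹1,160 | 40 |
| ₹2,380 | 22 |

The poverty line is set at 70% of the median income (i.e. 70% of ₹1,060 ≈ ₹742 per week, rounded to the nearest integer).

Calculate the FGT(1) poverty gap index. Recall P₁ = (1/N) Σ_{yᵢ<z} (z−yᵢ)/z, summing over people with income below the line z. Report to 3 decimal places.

Incomes under z: 19×₹200, 21×₹300, 28×₹720 (q = 68 of N = 151).
Relative gaps: (742−200)/742 = 0.7305 (×19); (742−300)/742 = 0.5957 (×21); (742−720)/742 = 0.0296 (×28).
Σ = 27.218329. Dividing by the full population N = 151 gives P₁ = 0.180.

0.180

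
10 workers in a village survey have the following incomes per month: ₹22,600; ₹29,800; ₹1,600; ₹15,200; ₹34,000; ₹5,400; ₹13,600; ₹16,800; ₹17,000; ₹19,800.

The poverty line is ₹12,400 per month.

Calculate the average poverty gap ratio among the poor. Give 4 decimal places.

0.7177

Below the line: ₹1,600, ₹5,400 (q = 2 of N = 10).
Relative gaps: 0.8710, 0.5645; sum = 1.435484.
The income-gap ratio divides by q (the poor only): 1.435484 / 2 = 0.7177.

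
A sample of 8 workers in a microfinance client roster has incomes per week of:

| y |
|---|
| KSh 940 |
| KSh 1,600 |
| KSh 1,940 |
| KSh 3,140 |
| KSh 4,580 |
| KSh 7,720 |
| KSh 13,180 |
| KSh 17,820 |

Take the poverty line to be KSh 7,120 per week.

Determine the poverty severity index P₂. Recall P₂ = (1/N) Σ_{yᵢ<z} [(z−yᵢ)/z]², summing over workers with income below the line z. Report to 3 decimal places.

0.290

Incomes under z: KSh 940, KSh 1,600, KSh 1,940, KSh 3,140, KSh 4,580 (q = 5 of N = 8).
Normalized shortfalls: (7120−940)/7120 = 0.8680; (7120−1600)/7120 = 0.7753; (7120−1940)/7120 = 0.7275; (7120−3140)/7120 = 0.5590; (7120−4580)/7120 = 0.3567.
Squared: 0.7534; 0.6011; 0.5293; 0.3125; 0.1273.
Sum = 2.323476; P₂ = 2.323476 / 8 = 0.290.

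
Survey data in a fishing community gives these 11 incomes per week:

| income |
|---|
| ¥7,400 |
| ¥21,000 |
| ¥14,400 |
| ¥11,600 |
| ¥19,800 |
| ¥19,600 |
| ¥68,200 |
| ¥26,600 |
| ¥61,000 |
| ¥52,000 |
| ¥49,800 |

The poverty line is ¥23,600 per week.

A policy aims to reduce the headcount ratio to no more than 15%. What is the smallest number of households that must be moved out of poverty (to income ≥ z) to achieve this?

5

6 of the 11 households are poor, so H = 6/11 = 0.545.
A headcount ratio of at most 15% allows at most ⌊0.15 × 11⌋ = 1 poor households.
So at least 6 − 1 = 5 must be lifted.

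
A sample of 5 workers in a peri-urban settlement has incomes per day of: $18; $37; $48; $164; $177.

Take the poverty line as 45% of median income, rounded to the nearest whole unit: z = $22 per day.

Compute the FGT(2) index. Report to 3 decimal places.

0.007

Below z: $18 (q = 1 of N = 5).
Gap ratios (z−y)/z: (22−18)/22 = 0.1818.
Squared: 0.0331.
Sum = 0.033058; P₂ = 0.033058 / 5 = 0.007.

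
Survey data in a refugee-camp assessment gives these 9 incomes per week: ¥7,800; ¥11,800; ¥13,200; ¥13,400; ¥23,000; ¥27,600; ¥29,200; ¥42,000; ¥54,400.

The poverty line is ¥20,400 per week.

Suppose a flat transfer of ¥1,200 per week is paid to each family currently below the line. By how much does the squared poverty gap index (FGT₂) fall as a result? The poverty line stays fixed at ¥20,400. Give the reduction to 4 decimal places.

0.0211

Before: below the line — ¥7,800, ¥11,800, ¥13,200, ¥13,400; squared poverty gap index (FGT₂) = 0.089058.
After the ¥1,200 transfer: below the line — ¥9,000, ¥13,000, ¥14,400, ¥14,600; squared poverty gap index (FGT₂) = 0.067912.
Reduction = 0.089058 − 0.067912 = 0.0211.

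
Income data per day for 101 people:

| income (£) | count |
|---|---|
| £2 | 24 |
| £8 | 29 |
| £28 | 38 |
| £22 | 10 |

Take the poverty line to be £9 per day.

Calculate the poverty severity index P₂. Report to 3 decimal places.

0.147

Incomes under z: 24×£2, 29×£8 (q = 53 of N = 101).
Normalized shortfalls: (9−2)/9 = 0.7778 (×24); (9−8)/9 = 0.1111 (×29).
Squared: 0.6049 (×24); 0.0123 (×29).
Sum = 14.876543; P₂ = 14.876543 / 101 = 0.147.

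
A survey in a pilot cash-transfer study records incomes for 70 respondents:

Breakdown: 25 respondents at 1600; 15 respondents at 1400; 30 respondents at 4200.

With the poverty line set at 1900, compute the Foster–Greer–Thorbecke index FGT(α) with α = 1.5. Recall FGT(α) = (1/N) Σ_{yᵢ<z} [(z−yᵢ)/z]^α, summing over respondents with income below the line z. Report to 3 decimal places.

Poor units: 15×1400, 25×1600 (q = 40 of N = 70).
Gap ratios (z−y)/z: (1900−1400)/1900 = 0.2632 (×15); (1900−1600)/1900 = 0.1579 (×25).
Raised to α = 1.5: 0.13500 (×15); 0.06274 (×25).
Sum = 3.593482; FGT(1.5) = 3.593482 / 70 = 0.051.

0.051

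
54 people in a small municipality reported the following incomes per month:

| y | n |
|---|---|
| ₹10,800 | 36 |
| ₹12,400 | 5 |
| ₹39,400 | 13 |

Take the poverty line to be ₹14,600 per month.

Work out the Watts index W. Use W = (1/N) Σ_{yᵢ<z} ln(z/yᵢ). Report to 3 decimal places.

Below z: 36×₹10,800, 5×₹12,400 (q = 41 of N = 54).
Log shortfalls: ln(14600/10800) = 0.3015 (×36); ln(14600/12400) = 0.1633 (×5).
W = 11.669739 / 54 = 0.216.

0.216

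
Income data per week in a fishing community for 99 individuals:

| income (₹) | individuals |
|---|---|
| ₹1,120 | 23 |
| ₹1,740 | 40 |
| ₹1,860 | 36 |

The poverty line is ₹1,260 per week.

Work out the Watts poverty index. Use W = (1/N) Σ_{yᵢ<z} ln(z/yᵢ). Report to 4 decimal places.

Incomes under z: 23×₹1,120 (q = 23 of N = 99).
Log gaps: ln(1260/1120) = 0.1178 (×23).
W = 2.709010 / 99 = 0.0274.

0.0274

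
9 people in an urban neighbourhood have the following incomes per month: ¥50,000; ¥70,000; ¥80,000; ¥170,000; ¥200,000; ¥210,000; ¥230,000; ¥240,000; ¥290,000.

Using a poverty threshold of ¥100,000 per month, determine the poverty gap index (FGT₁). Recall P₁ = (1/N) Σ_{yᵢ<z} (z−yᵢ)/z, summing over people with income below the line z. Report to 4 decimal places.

Poor units: ¥50,000, ¥70,000, ¥80,000 (q = 3 of N = 9).
Relative gaps: (100000−50000)/100000 = 0.5000; (100000−70000)/100000 = 0.3000; (100000−80000)/100000 = 0.2000.
Sum of shortfalls = 1.000000; P₁ averages over all N: 1.000000 / 9 = 0.1111.

0.1111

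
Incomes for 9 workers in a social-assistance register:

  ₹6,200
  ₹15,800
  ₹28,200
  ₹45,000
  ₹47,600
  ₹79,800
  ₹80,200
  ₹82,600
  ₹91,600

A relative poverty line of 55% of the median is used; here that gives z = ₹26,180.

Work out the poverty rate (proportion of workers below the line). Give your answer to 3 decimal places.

0.222

2 of the 9 workers have income below ₹26,180.
H = 2/9 = 0.222.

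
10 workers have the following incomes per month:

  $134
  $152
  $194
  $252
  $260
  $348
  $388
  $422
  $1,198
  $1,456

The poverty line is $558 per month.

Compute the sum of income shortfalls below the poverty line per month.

Below the line: $134, $152, $194, $252, $260, $348, $388, $422 (q = 8 of N = 10).
Individual gaps: 558−134 = 424; 558−152 = 406; 558−194 = 364; 558−252 = 306; 558−260 = 298; 558−348 = 210; 558−388 = 170; 558−422 = 136.
Aggregate gap = $2,314.

$2,314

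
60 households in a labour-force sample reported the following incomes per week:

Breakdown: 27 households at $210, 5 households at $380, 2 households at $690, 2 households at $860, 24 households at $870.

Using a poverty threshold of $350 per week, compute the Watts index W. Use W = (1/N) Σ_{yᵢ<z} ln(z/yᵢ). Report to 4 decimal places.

0.2299

Poor units: 27×$210 (q = 27 of N = 60).
ln(z/y) terms: ln(350/210) = 0.5108 (×27).
W = 13.792292 / 60 = 0.2299.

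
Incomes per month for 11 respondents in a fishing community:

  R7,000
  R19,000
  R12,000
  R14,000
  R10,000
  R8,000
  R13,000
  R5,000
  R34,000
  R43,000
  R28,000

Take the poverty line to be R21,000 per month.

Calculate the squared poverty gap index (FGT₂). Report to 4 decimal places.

Below the line: R5,000, R7,000, R8,000, R10,000, R12,000, R13,000, R14,000, R19,000 (q = 8 of N = 11).
Shortfall ratios: (21000−5000)/21000 = 0.7619; (21000−7000)/21000 = 0.6667; (21000−8000)/21000 = 0.6190; (21000−10000)/21000 = 0.5238; (21000−12000)/21000 = 0.4286; (21000−13000)/21000 = 0.3810; (21000−14000)/21000 = 0.3333; (21000−19000)/21000 = 0.0952.
Squared: 0.5805; 0.4444; 0.3832; 0.2744; 0.1837; 0.1451; 0.1111; 0.0091.
Sum = 2.131519; P₂ = 2.131519 / 11 = 0.1938.

0.1938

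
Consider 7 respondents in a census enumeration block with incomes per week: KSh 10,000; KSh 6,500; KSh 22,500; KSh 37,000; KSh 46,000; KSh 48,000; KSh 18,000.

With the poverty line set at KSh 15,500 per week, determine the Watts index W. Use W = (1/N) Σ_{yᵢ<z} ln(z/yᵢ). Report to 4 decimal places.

0.1868

Below the line: KSh 6,500, KSh 10,000 (q = 2 of N = 7).
Log gaps: ln(15500/6500) = 0.8690; ln(15500/10000) = 0.4383.
W = 1.307293 / 7 = 0.1868.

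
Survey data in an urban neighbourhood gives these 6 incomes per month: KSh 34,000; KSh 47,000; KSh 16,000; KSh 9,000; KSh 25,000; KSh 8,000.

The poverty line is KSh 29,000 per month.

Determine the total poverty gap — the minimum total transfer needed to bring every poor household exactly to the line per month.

Incomes under z: KSh 8,000, KSh 9,000, KSh 16,000, KSh 25,000 (q = 4 of N = 6).
Individual gaps: 29000−8000 = 21000; 29000−9000 = 20000; 29000−16000 = 13000; 29000−25000 = 4000.
Aggregate gap = KSh 58,000.

KSh 58,000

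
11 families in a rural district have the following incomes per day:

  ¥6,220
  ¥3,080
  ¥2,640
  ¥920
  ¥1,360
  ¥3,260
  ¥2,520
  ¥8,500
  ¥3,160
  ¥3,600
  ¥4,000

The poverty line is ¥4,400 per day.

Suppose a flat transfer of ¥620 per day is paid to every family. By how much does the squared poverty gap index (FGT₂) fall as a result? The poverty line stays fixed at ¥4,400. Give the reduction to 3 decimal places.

Before: below the line — ¥920, ¥1,360, ¥2,520, ¥2,640, ¥3,080, ¥3,160, ¥3,260, ¥3,600, ¥4,000; squared poverty gap index (FGT₂) = 0.15667.
After the ¥620 transfer: below the line — ¥1,540, ¥1,980, ¥3,140, ¥3,260, ¥3,700, ¥3,780, ¥3,880, ¥4,220; squared poverty gap index (FGT₂) = 0.08499.
Reduction = 0.15667 − 0.08499 = 0.072.

0.072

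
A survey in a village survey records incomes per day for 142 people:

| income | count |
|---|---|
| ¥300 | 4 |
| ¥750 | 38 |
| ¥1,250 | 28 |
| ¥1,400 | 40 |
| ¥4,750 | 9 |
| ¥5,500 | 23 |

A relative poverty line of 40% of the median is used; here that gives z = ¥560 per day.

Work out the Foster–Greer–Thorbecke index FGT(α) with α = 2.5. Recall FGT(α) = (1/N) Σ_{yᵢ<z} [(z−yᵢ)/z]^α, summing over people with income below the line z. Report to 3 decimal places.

0.004

Incomes under z: 4×¥300 (q = 4 of N = 142).
Relative gaps: (560−300)/560 = 0.4643 (×4).
Raised to α = 2.5: 0.14688 (×4).
Sum = 0.587521; FGT(2.5) = 0.587521 / 142 = 0.004.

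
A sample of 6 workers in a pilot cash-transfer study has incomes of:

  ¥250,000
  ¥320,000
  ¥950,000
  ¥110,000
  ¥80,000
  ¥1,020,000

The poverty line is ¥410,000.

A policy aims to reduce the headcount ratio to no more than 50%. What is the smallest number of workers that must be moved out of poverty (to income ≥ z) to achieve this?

1

4 of the 6 workers are poor, so H = 4/6 = 0.667.
A headcount ratio of at most 50% allows at most ⌊0.50 × 6⌋ = 3 poor workers.
So at least 4 − 3 = 1 must be lifted.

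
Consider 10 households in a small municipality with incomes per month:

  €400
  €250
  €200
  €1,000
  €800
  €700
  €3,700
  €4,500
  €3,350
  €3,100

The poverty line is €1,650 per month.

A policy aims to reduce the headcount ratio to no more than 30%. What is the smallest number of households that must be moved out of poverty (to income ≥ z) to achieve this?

3

6 of the 10 households are poor, so H = 6/10 = 0.600.
A headcount ratio of at most 30% allows at most ⌊0.30 × 10⌋ = 3 poor households.
So at least 6 − 3 = 3 must be lifted.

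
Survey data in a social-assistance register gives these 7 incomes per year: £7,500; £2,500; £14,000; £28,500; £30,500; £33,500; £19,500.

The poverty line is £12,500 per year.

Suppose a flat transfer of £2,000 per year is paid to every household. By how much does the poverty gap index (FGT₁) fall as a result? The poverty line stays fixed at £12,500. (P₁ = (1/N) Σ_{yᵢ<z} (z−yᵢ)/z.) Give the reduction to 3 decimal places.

Before: below the line — £2,500, £7,500; poverty gap index (FGT₁) = 0.17143.
After the £2,000 transfer: below the line — £4,500, £9,500; poverty gap index (FGT₁) = 0.12571.
Reduction = 0.17143 − 0.12571 = 0.046.

0.046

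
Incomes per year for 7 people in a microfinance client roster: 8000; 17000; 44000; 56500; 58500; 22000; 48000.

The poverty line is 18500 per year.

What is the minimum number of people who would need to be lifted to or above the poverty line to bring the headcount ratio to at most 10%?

2

2 of the 7 people are poor, so H = 2/7 = 0.286.
A headcount ratio of at most 10% allows at most ⌊0.10 × 7⌋ = 0 poor people.
So at least 2 − 0 = 2 must be lifted.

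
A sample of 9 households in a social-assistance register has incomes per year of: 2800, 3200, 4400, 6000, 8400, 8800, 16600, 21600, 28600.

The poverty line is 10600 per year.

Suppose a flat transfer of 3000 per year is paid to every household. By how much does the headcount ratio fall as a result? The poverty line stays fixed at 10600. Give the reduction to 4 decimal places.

Before: below the line — 2800, 3200, 4400, 6000, 8400, 8800; headcount ratio = 0.666667.
After the 3000 transfer: below the line — 5800, 6200, 7400, 9000; headcount ratio = 0.444444.
Reduction = 0.666667 − 0.444444 = 0.2222.

0.2222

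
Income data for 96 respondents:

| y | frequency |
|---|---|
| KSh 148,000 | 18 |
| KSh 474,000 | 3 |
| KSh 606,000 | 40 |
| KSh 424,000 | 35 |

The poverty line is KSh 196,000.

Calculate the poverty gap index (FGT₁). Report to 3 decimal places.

Below z: 18×KSh 148,000 (q = 18 of N = 96).
Shortfall ratios: (196000−148000)/196000 = 0.2449 (×18).
Sum of shortfalls = 4.408163; P₁ averages over all N: 4.408163 / 96 = 0.046.

0.046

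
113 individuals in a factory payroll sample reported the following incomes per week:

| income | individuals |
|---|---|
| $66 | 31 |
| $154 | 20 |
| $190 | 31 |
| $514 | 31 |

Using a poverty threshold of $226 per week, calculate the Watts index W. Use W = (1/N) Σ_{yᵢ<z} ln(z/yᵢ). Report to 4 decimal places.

Below the line: 31×$66, 20×$154, 31×$190 (q = 82 of N = 113).
ln(z/y) terms: ln(226/66) = 1.2309 (×31); ln(226/154) = 0.3836 (×20); ln(226/190) = 0.1735 (×31).
W = 51.207775 / 113 = 0.4532.

0.4532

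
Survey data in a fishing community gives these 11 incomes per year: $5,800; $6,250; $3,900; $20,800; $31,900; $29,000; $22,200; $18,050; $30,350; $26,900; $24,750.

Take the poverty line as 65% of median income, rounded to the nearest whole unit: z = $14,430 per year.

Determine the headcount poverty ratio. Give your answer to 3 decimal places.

3 of the 11 households have income below $14,430.
H = 3/11 = 0.273.

0.273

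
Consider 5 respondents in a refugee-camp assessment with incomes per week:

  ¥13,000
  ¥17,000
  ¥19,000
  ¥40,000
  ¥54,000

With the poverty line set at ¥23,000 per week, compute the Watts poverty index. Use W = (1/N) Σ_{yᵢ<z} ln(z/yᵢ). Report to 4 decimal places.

Incomes under z: ¥13,000, ¥17,000, ¥19,000 (q = 3 of N = 5).
Log shortfalls: ln(23000/13000) = 0.5705; ln(23000/17000) = 0.3023; ln(23000/19000) = 0.1911.
W = 1.063881 / 5 = 0.2128.

0.2128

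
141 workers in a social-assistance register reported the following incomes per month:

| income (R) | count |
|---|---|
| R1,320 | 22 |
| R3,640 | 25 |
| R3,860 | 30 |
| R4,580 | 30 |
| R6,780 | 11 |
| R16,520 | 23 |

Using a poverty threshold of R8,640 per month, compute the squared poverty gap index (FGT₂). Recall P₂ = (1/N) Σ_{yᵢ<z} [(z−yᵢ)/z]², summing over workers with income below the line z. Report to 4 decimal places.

Below z: 22×R1,320, 25×R3,640, 30×R3,860, 30×R4,580, 11×R6,780 (q = 118 of N = 141).
Relative gaps: (8640−1320)/8640 = 0.8472 (×22); (8640−3640)/8640 = 0.5787 (×25); (8640−3860)/8640 = 0.5532 (×30); (8640−4580)/8640 = 0.4699 (×30); (8640−6780)/8640 = 0.2153 (×11).
Squared: 0.7178 (×22); 0.3349 (×25); 0.3061 (×30); 0.2208 (×30); 0.0463 (×11).
Sum = 40.480169; P₂ = 40.480169 / 141 = 0.2871.

0.2871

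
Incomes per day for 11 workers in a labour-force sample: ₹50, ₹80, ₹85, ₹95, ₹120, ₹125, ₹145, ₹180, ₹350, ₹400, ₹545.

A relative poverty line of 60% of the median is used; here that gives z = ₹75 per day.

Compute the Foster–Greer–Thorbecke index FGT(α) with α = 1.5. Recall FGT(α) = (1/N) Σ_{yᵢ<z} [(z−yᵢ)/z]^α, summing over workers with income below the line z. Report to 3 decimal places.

0.017

Incomes under z: ₹50 (q = 1 of N = 11).
Normalized shortfalls: (75−50)/75 = 0.3333.
Raised to α = 1.5: 0.19245.
Sum = 0.192450; FGT(1.5) = 0.192450 / 11 = 0.017.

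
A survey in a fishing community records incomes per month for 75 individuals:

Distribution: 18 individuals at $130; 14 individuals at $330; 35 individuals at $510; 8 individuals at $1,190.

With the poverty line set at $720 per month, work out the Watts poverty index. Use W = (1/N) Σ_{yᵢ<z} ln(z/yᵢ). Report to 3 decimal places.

0.717

Poor units: 18×$130, 14×$330, 35×$510 (q = 67 of N = 75).
ln(z/y) terms: ln(720/130) = 1.7117 (×18); ln(720/330) = 0.7802 (×14); ln(720/510) = 0.3448 (×35).
W = 53.802539 / 75 = 0.717.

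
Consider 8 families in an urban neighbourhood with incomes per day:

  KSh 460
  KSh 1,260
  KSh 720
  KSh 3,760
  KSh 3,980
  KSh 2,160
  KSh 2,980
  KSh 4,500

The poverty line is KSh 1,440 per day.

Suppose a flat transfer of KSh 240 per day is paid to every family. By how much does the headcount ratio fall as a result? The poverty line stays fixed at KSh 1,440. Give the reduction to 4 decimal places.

0.1250

Before: below the line — KSh 460, KSh 720, KSh 1,260; headcount ratio = 0.375000.
After the KSh 240 transfer: below the line — KSh 700, KSh 960; headcount ratio = 0.250000.
Reduction = 0.375000 − 0.250000 = 0.1250.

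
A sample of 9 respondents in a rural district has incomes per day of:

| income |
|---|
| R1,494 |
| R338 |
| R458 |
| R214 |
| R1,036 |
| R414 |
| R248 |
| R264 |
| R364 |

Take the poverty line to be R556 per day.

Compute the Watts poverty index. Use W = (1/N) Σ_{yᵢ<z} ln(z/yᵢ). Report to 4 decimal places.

Below z: R214, R248, R264, R338, R364, R414, R458 (q = 7 of N = 9).
Log shortfalls: ln(556/214) = 0.9548; ln(556/248) = 0.8073; ln(556/264) = 0.7448; ln(556/338) = 0.4977; ln(556/364) = 0.4236; ln(556/414) = 0.2949; ln(556/458) = 0.1939.
W = 3.917089 / 9 = 0.4352.

0.4352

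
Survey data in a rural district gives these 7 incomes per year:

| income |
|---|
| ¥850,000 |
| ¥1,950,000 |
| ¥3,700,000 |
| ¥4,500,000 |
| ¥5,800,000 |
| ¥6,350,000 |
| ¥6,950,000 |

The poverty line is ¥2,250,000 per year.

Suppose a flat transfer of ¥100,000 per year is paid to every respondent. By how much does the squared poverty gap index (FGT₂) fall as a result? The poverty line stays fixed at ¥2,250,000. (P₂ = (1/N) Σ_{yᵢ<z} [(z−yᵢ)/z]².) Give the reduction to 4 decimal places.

Before: below the line — ¥850,000, ¥1,950,000; squared poverty gap index (FGT₂) = 0.057848.
After the ¥100,000 transfer: below the line — ¥950,000, ¥2,050,000; squared poverty gap index (FGT₂) = 0.048818.
Reduction = 0.057848 − 0.048818 = 0.0090.

0.0090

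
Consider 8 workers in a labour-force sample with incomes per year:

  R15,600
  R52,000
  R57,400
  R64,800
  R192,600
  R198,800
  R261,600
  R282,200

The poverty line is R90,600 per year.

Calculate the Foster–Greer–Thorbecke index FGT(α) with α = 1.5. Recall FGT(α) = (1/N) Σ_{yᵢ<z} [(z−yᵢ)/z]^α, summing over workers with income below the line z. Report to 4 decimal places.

Below z: R15,600, R52,000, R57,400, R64,800 (q = 4 of N = 8).
Gap ratios (z−y)/z: (90600−15600)/90600 = 0.8278; (90600−52000)/90600 = 0.4260; (90600−57400)/90600 = 0.3664; (90600−64800)/90600 = 0.2848.
Raised to α = 1.5: 0.75318; 0.27809; 0.22183; 0.15196.
Sum = 1.405064; FGT(1.5) = 1.405064 / 8 = 0.1756.

0.1756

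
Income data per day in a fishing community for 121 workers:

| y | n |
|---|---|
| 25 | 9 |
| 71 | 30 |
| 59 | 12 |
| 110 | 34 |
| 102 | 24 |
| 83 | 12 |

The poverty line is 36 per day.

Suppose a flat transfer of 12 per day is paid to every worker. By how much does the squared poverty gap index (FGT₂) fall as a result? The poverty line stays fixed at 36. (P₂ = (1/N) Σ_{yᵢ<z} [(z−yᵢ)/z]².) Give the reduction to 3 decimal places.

0.007

Before: below the line — 9×25; squared poverty gap index (FGT₂) = 0.00694.
After the 12 transfer: below the line — none; squared poverty gap index (FGT₂) = 0.00000.
Reduction = 0.00694 − 0.00000 = 0.007.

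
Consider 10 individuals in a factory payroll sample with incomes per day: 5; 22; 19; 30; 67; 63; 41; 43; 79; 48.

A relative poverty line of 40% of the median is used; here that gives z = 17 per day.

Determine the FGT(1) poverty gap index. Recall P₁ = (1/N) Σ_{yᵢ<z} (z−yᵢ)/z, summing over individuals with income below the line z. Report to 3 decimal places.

Below z: 5 (q = 1 of N = 10).
Shortfall ratios: (17−5)/17 = 0.7059.
Sum of shortfalls = 0.705882; P₁ averages over all N: 0.705882 / 10 = 0.071.

0.071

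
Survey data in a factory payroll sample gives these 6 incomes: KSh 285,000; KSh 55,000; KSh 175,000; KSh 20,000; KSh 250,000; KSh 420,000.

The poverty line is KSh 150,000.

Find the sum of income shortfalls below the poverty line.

KSh 225,000

Incomes under z: KSh 20,000, KSh 55,000 (q = 2 of N = 6).
Individual gaps: 150000−20000 = 130000; 150000−55000 = 95000.
Aggregate gap = KSh 225,000.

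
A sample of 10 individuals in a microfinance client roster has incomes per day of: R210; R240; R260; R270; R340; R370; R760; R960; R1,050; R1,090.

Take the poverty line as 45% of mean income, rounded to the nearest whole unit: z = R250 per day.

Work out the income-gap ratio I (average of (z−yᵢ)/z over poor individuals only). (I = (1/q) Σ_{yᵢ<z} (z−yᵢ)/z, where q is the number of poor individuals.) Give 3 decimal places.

0.100

Below z: R210, R240 (q = 2 of N = 10).
Relative gaps: 0.1600, 0.0400; sum = 0.200000.
The income-gap ratio divides by q (the poor only): 0.200000 / 2 = 0.100.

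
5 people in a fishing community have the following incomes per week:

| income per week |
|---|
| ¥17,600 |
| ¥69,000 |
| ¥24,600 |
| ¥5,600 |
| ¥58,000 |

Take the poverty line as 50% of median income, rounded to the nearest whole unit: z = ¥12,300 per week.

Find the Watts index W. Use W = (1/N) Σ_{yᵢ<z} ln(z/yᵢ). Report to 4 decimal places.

0.1574

Below the line: ¥5,600 (q = 1 of N = 5).
Log gaps: ln(12300/5600) = 0.7868.
W = 0.786833 / 5 = 0.1574.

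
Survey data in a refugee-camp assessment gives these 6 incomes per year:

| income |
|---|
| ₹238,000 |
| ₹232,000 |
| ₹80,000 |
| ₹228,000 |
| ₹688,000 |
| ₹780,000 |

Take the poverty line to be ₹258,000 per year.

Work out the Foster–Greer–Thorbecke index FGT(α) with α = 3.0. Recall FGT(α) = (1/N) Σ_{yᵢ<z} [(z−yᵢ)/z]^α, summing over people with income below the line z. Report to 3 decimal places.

0.055

Below z: ₹80,000, ₹228,000, ₹232,000, ₹238,000 (q = 4 of N = 6).
Normalized shortfalls: (258000−80000)/258000 = 0.6899; (258000−228000)/258000 = 0.1163; (258000−232000)/258000 = 0.1008; (258000−238000)/258000 = 0.0775.
Raised to α = 3.0: 0.32840; 0.00157; 0.00102; 0.00047.
Sum = 0.331460; FGT(3.0) = 0.331460 / 6 = 0.055.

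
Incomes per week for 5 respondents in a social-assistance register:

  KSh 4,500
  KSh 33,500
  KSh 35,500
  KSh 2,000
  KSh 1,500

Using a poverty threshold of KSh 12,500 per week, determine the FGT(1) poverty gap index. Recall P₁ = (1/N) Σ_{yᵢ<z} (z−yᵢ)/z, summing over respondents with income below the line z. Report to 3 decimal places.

0.472

Below the line: KSh 1,500, KSh 2,000, KSh 4,500 (q = 3 of N = 5).
Normalized shortfalls: (12500−1500)/12500 = 0.8800; (12500−2000)/12500 = 0.8400; (12500−4500)/12500 = 0.6400.
Sum of shortfalls = 2.360000; P₁ averages over all N: 2.360000 / 5 = 0.472.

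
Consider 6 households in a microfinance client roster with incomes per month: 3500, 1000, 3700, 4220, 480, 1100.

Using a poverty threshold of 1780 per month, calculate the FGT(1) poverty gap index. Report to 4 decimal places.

0.2584

Below z: 480, 1000, 1100 (q = 3 of N = 6).
Shortfall ratios: (1780−480)/1780 = 0.7303; (1780−1000)/1780 = 0.4382; (1780−1100)/1780 = 0.3820.
Sum of shortfalls = 1.550562; P₁ averages over all N: 1.550562 / 6 = 0.2584.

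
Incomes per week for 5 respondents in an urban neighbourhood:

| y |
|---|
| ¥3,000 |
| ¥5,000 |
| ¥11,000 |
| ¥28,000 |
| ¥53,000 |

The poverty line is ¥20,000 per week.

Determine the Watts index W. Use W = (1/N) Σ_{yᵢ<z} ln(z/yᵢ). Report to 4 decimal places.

0.7763

Below z: ¥3,000, ¥5,000, ¥11,000 (q = 3 of N = 5).
ln(z/y) terms: ln(20000/3000) = 1.8971; ln(20000/5000) = 1.3863; ln(20000/11000) = 0.5978.
W = 3.881251 / 5 = 0.7763.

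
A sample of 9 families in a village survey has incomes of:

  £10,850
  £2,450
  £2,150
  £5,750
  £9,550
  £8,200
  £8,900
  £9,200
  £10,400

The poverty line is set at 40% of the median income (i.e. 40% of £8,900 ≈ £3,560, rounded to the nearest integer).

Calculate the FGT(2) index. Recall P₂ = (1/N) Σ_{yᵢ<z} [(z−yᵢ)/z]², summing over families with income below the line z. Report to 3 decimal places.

0.028

Incomes under z: £2,150, £2,450 (q = 2 of N = 9).
Normalized shortfalls: (3560−2150)/3560 = 0.3961; (3560−2450)/3560 = 0.3118.
Squared: 0.1569; 0.0972.
Sum = 0.254087; P₂ = 0.254087 / 9 = 0.028.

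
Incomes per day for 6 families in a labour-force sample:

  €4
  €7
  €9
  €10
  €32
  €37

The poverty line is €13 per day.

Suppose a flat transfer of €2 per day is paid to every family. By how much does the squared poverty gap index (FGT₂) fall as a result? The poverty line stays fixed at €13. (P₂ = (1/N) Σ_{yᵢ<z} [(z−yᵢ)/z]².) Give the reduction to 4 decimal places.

0.0710

Before: below the line — €4, €7, €9, €10; squared poverty gap index (FGT₂) = 0.140039.
After the €2 transfer: below the line — €6, €9, €11, €12; squared poverty gap index (FGT₂) = 0.069034.
Reduction = 0.140039 − 0.069034 = 0.0710.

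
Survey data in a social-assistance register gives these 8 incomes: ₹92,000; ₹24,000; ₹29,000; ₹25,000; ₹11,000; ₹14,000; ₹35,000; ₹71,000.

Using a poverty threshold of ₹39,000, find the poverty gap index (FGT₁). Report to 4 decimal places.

Below the line: ₹11,000, ₹14,000, ₹24,000, ₹25,000, ₹29,000, ₹35,000 (q = 6 of N = 8).
Gap ratios (z−y)/z: (39000−11000)/39000 = 0.7179; (39000−14000)/39000 = 0.6410; (39000−24000)/39000 = 0.3846; (39000−25000)/39000 = 0.3590; (39000−29000)/39000 = 0.2564; (39000−35000)/39000 = 0.1026.
Σ = 2.461538. Dividing by the full population N = 8 gives P₁ = 0.3077.

0.3077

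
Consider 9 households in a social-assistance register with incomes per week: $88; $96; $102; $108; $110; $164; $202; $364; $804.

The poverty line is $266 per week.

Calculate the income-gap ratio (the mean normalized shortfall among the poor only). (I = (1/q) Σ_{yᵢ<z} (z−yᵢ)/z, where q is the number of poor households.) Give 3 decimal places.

Incomes under z: $88, $96, $102, $108, $110, $164, $202 (q = 7 of N = 9).
Shortfall ratios (z−y)/z: 0.6692, 0.6391, 0.6165, 0.5940, 0.5865, 0.3835, 0.2406; sum = 3.729323.
The income-gap ratio divides by q (the poor only): 3.729323 / 7 = 0.533.

0.533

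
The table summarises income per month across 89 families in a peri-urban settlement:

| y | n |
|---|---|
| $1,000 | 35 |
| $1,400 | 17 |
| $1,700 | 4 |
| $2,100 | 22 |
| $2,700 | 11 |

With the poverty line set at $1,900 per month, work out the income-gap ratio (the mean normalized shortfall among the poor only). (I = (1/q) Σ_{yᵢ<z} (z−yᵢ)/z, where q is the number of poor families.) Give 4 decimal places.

0.3835

Poor units: 35×$1,000, 17×$1,400, 4×$1,700 (q = 56 of N = 89).
Relative gaps: 0.4737 (×35), 0.2632 (×17), 0.1053 (×4); sum = 21.473684.
The income-gap ratio divides by q (the poor only): 21.473684 / 56 = 0.3835.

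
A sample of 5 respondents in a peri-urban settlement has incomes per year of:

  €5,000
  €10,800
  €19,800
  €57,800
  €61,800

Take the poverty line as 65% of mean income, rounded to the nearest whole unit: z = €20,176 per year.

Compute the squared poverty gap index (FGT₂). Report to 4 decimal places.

Poor units: €5,000, €10,800, €19,800 (q = 3 of N = 5).
Relative gaps: (20176−5000)/20176 = 0.7522; (20176−10800)/20176 = 0.4647; (20176−19800)/20176 = 0.0186.
Squared: 0.5658; 0.2160; 0.0003.
Sum = 0.782079; P₂ = 0.782079 / 5 = 0.1564.

0.1564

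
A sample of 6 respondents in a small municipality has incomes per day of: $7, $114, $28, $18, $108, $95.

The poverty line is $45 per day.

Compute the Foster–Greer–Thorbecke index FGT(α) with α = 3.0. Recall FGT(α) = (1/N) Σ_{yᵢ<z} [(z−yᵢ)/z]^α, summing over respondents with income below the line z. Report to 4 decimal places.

Below z: $7, $18, $28 (q = 3 of N = 6).
Gap ratios (z−y)/z: (45−7)/45 = 0.8444; (45−18)/45 = 0.6000; (45−28)/45 = 0.3778.
Raised to α = 3.0: 0.60216; 0.21600; 0.05391.
Sum = 0.872077; FGT(3.0) = 0.872077 / 6 = 0.1453.

0.1453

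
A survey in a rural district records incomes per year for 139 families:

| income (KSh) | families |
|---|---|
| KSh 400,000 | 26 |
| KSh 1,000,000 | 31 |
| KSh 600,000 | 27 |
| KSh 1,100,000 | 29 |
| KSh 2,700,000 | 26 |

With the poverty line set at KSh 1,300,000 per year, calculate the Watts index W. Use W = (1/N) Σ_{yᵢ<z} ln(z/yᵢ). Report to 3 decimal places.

0.464

Incomes under z: 26×KSh 400,000, 27×KSh 600,000, 31×KSh 1,000,000, 29×KSh 1,100,000 (q = 113 of N = 139).
ln(z/y) terms: ln(1300000/400000) = 1.1787 (×26); ln(1300000/600000) = 0.7732 (×27); ln(1300000/1000000) = 0.2624 (×31); ln(1300000/1100000) = 0.1671 (×29).
W = 64.499018 / 139 = 0.464.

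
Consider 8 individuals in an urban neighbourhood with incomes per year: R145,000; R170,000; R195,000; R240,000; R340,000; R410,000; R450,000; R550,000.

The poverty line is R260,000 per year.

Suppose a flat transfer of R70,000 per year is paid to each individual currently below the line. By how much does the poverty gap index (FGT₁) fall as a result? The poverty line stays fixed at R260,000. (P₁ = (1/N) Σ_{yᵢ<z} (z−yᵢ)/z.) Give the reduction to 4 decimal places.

0.1082

Before: below the line — R145,000, R170,000, R195,000, R240,000; poverty gap index (FGT₁) = 0.139423.
After the R70,000 transfer: below the line — R215,000, R240,000; poverty gap index (FGT₁) = 0.031250.
Reduction = 0.139423 − 0.031250 = 0.1082.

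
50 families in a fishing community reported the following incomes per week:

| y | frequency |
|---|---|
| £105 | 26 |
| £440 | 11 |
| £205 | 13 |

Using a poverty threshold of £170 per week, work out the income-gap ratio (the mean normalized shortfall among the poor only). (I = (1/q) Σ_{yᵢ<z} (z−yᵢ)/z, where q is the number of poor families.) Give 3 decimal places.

Below the line: 26×£105 (q = 26 of N = 50).
Shortfall ratios (z−y)/z: 0.3824 (×26); sum = 9.941176.
I averages over the q = 26 poor units only: 9.941176 / 26 = 0.382.

0.382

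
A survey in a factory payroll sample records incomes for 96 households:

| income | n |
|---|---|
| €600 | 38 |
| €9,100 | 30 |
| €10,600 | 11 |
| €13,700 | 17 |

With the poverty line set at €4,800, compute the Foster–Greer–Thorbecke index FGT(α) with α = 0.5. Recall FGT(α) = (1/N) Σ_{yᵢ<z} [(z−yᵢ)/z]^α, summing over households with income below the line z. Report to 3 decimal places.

0.370

Incomes under z: 38×€600 (q = 38 of N = 96).
Shortfall ratios: (4800−600)/4800 = 0.8750 (×38).
Raised to α = 0.5: 0.93541 (×38).
Sum = 35.545745; FGT(0.5) = 35.545745 / 96 = 0.370.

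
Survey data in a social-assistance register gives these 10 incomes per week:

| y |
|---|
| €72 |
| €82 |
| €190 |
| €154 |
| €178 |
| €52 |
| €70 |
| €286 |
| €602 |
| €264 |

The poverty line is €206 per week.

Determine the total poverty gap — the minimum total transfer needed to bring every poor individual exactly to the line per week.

Below z: €52, €70, €72, €82, €154, €178, €190 (q = 7 of N = 10).
Individual gaps: 206−52 = 154; 206−70 = 136; 206−72 = 134; 206−82 = 124; 206−154 = 52; 206−178 = 28; 206−190 = 16.
Aggregate gap = €644.

€644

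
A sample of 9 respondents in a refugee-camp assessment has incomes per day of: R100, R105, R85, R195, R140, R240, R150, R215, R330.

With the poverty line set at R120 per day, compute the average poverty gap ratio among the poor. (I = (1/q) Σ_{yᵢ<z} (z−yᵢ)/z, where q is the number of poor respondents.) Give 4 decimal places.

Incomes under z: R85, R100, R105 (q = 3 of N = 9).
Relative gaps: 0.2917, 0.1667, 0.1250; sum = 0.583333.
The income-gap ratio divides by q (the poor only): 0.583333 / 3 = 0.1944.

0.1944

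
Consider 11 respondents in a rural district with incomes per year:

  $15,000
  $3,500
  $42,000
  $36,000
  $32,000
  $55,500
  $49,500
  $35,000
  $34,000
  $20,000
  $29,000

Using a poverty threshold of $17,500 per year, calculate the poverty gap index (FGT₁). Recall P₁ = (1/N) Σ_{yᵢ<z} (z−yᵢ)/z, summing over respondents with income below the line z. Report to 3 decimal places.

0.086

Incomes under z: $3,500, $15,000 (q = 2 of N = 11).
Gap ratios (z−y)/z: (17500−3500)/17500 = 0.8000; (17500−15000)/17500 = 0.1429.
Sum of shortfalls = 0.942857; P₁ averages over all N: 0.942857 / 11 = 0.086.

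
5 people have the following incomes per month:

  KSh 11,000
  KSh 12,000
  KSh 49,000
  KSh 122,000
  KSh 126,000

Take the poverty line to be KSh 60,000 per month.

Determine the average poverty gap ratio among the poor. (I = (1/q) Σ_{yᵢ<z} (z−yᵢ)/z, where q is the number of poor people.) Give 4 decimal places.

0.6000

Poor units: KSh 11,000, KSh 12,000, KSh 49,000 (q = 3 of N = 5).
Shortfall ratios (z−y)/z: 0.8167, 0.8000, 0.1833; sum = 1.800000.
The income-gap ratio divides by q (the poor only): 1.800000 / 3 = 0.6000.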